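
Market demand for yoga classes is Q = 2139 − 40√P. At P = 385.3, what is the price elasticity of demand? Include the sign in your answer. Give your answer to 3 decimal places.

At P = 385.3, Q = 1353.838.
dQ/dP = −40/(2√P) = -1.019.
ε = (dQ/dP)(P/Q) = (-1.019)(385.3/1353.838).

-0.290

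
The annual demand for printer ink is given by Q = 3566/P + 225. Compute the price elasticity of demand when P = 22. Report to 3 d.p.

At P = 22, Q = 387.091.
dQ/dP = −3566/P² = -7.368.
ε = (dQ/dP)(P/Q) = (-7.368)(22/387.091).
|ε| < 1, so demand is inelastic at this price.

-0.419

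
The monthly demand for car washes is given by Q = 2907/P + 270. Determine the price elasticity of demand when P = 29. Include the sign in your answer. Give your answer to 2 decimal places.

-0.27

At P = 29, Q = 370.241.
dQ/dP = −2907/P² = -3.457.
ε = (dQ/dP)(P/Q) = (-3.457)(29/370.241).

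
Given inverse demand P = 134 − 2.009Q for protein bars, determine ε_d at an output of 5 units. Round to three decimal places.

At Q = 5, P = 134 − 2.009(5) = 123.95.
dP/dQ = −2.009, so dQ/dP = 1/(−2.009) = -0.498.
ε = (dQ/dP)(P/Q) = (-0.498)(123.95/5).

-12.340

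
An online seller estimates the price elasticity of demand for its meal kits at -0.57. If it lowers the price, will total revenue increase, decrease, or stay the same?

decrease

|ε| = 0.57 < 1, so demand is inelastic. A price cut therefore reduces total revenue.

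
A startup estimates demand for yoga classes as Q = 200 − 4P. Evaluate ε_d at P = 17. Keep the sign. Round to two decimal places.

-0.52

At P = 17, Q = 132.
dQ/dP = −4.
ε = (dQ/dP)(P/Q) = (-4)(17/132).
|ε| < 1, so demand is inelastic at this price.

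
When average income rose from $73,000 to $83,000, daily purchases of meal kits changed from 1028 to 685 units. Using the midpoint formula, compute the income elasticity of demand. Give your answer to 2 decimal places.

-3.12

ΔQ = -343, ΔI = 10000. Midpoints: Ī = 78,000, Q̄ = 856.5.
ε_I = (ΔQ/ΔI)(Ī/Q̄) = (-343/10000)(78000/856.5).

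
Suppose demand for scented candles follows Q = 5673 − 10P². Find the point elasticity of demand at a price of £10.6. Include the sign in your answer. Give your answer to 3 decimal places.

At P = 10.6, Q = 4549.400.
dQ/dP = −20P = -212.
ε = (dQ/dP)(P/Q) = (-212)(10.6/4549.400).

-0.494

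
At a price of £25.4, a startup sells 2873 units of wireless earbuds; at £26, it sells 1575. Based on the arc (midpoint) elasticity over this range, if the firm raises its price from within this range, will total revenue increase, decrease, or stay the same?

Arc ε = (-1298/0.6)(25.70/2224.0) ≈ -24.999.
|ε| = 25.00 > 1, so demand is elastic. A price rise therefore reduces total revenue.

decrease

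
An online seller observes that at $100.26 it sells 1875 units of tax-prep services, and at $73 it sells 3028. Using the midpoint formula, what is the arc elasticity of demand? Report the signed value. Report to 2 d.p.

-1.49

ΔQ = 3028 − 1875 = 1153; ΔP = 73 − 100.26 = -27.26.
Midpoints: P̄ = 86.63, Q̄ = 2451.5.
ε = (ΔQ/ΔP)(P̄/Q̄) = (1153/-27.26)(86.63/2451.5).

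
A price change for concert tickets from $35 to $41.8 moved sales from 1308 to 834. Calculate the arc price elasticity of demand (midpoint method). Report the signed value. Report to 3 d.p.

-2.499

ΔQ = 834 − 1308 = -474; ΔP = 41.8 − 35 = 6.8.
Midpoints: P̄ = 38.40, Q̄ = 1071.0.
ε = (ΔQ/ΔP)(P̄/Q̄) = (-474/6.8)(38.40/1071.0).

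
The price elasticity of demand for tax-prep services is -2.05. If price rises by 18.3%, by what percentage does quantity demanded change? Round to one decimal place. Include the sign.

%ΔQ ≈ ε × %ΔP = (-2.05)(18.3%) = -37.52%.

-37.5%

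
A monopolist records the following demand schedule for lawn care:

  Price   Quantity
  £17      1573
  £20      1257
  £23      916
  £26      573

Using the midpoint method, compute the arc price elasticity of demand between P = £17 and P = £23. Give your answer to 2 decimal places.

At P = 17, Q = 1573; at P = 23, Q = 916.
ΔQ = -657, ΔP = 6. Midpoints: P̄ = 20.00, Q̄ = 1244.5.
ε = (ΔQ/ΔP)(P̄/Q̄) = (-657/6)(20.00/1244.5).

-1.76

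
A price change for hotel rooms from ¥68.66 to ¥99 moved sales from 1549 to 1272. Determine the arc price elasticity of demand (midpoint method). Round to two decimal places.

ΔQ = 1272 − 1549 = -277; ΔP = 99 − 68.66 = 30.34.
Midpoints: P̄ = 83.83, Q̄ = 1410.5.
ε = (ΔQ/ΔP)(P̄/Q̄) = (-277/30.34)(83.83/1410.5).

-0.54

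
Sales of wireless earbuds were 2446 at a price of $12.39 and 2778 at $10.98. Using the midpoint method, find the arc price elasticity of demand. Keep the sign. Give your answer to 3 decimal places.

ΔQ = 2778 − 2446 = 332; ΔP = 10.98 − 12.39 = -1.41.
Midpoints: P̄ = 11.69, Q̄ = 2612.0.
ε = (ΔQ/ΔP)(P̄/Q̄) = (332/-1.41)(11.69/2612.0).

-1.053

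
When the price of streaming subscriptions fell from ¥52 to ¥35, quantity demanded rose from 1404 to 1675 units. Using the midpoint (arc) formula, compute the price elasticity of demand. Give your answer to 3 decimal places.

-0.450

ΔQ = 1675 − 1404 = 271; ΔP = 35 − 52 = -17.
Midpoints: P̄ = 43.50, Q̄ = 1539.5.
ε = (ΔQ/ΔP)(P̄/Q̄) = (271/-17)(43.50/1539.5).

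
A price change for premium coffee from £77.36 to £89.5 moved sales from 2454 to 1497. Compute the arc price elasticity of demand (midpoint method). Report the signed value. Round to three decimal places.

ΔQ = 1497 − 2454 = -957; ΔP = 89.5 − 77.36 = 12.14.
Midpoints: P̄ = 83.43, Q̄ = 1975.5.
ε = (ΔQ/ΔP)(P̄/Q̄) = (-957/12.14)(83.43/1975.5).

-3.329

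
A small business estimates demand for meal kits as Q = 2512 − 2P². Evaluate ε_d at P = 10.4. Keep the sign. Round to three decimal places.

-0.188

At P = 10.4, Q = 2295.680.
dQ/dP = −4P = -41.600.
ε = (dQ/dP)(P/Q) = (-41.600)(10.4/2295.680).
|ε| < 1, so demand is inelastic at this price.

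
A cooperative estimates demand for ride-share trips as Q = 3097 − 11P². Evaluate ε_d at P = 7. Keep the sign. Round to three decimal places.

At P = 7, Q = 2558.
dQ/dP = −22P = -154.
ε = (dQ/dP)(P/Q) = (-154)(7/2558).
|ε| < 1, so demand is inelastic at this price.

-0.421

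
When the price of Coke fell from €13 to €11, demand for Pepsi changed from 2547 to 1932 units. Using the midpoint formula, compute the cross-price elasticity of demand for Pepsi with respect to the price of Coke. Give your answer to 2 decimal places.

1.65

ΔQ_x = 1932 − 2547 = -615; ΔP_y = 11 − 13 = -2.
Midpoints: P̄_y = 12.00, Q̄_x = 2239.5.
ε_xy = (ΔQ_x/ΔP_y)(P̄_y/Q̄_x) = (-615/-2)(12.00/2239.5).
ε_xy > 0, so the goods are substitutes.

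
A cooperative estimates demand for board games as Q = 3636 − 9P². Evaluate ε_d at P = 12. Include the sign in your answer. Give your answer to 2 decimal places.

-1.11

At P = 12, Q = 2340.
dQ/dP = −18P = -216.
ε = (dQ/dP)(P/Q) = (-216)(12/2340).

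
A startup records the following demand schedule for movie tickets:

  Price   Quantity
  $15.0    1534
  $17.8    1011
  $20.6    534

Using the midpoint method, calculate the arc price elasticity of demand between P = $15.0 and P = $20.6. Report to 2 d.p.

-3.07

At P = 15.0, Q = 1534; at P = 20.6, Q = 534.
ΔQ = -1000, ΔP = 5.6. Midpoints: P̄ = 17.80, Q̄ = 1034.0.
ε = (ΔQ/ΔP)(P̄/Q̄) = (-1000/5.6)(17.80/1034.0).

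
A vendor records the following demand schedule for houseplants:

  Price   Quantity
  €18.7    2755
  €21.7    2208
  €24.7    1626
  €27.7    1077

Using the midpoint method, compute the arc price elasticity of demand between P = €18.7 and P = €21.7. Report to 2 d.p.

-1.48

At P = 18.7, Q = 2755; at P = 21.7, Q = 2208.
ΔQ = -547, ΔP = 3.0. Midpoints: P̄ = 20.20, Q̄ = 2481.5.
ε = (ΔQ/ΔP)(P̄/Q̄) = (-547/3.0)(20.20/2481.5).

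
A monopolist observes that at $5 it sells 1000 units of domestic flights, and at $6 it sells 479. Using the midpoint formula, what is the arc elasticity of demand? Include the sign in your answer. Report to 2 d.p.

ΔQ = 479 − 1000 = -521; ΔP = 6 − 5 = 1.
Midpoints: P̄ = 5.50, Q̄ = 739.5.
ε = (ΔQ/ΔP)(P̄/Q̄) = (-521/1)(5.50/739.5).

-3.87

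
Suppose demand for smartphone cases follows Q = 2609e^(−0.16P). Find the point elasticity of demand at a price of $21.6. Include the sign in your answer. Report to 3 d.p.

At P = 21.6, Q = 82.329.
dQ/dP = −0.16·2609e^(−0.16P) = −0.16Q = -13.173.
ε = (dQ/dP)(P/Q) = (-13.173)(21.6/82.329).
|ε| > 1, so demand is elastic at this price.

-3.456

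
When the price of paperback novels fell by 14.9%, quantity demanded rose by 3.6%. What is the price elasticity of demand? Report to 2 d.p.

ε = %ΔQ / %ΔP = (3.6)/(-14.9) = -0.242.

-0.24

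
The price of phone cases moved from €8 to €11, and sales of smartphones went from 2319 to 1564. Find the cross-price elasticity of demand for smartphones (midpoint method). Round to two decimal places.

ΔQ_x = 1564 − 2319 = -755; ΔP_y = 11 − 8 = 3.
Midpoints: P̄_y = 9.50, Q̄_x = 1941.5.
ε_xy = (ΔQ_x/ΔP_y)(P̄_y/Q̄_x) = (-755/3)(9.50/1941.5).

-1.23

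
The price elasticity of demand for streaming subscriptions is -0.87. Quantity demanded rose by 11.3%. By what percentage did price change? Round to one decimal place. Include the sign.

-13.0%

%ΔP ≈ %ΔQ / ε = (11.3%)/(-0.87) = -12.99%.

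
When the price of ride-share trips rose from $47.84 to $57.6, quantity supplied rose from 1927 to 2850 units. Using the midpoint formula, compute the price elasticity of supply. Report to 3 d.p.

ΔQ = 2850 − 1927 = 923; ΔP = 57.6 − 47.84 = 9.76.
Midpoints: P̄ = 52.72, Q̄ = 2388.5.
ε_s = (ΔQ/ΔP)(P̄/Q̄) = (923/9.76)(52.72/2388.5).

2.087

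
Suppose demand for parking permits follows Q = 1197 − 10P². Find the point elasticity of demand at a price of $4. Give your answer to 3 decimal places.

-0.309

At P = 4, Q = 1037.
dQ/dP = −20P = -80.
ε = (dQ/dP)(P/Q) = (-80)(4/1037).
|ε| < 1, so demand is inelastic at this price.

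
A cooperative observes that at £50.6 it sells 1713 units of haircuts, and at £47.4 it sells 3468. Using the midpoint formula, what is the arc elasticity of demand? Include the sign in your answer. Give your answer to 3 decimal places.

-10.374

ΔQ = 3468 − 1713 = 1755; ΔP = 47.4 − 50.6 = -3.2.
Midpoints: P̄ = 49.00, Q̄ = 2590.5.
ε = (ΔQ/ΔP)(P̄/Q̄) = (1755/-3.2)(49.00/2590.5).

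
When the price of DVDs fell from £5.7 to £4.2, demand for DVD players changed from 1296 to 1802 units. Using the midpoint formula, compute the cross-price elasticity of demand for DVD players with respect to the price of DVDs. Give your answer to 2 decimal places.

ΔQ_x = 1802 − 1296 = 506; ΔP_y = 4.2 − 5.7 = -1.5.
Midpoints: P̄_y = 4.95, Q̄_x = 1549.0.
ε_xy = (ΔQ_x/ΔP_y)(P̄_y/Q̄_x) = (506/-1.5)(4.95/1549.0).

-1.08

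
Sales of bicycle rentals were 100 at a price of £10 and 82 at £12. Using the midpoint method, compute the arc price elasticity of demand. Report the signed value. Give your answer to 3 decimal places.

ΔQ = 82 − 100 = -18; ΔP = 12 − 10 = 2.
Midpoints: P̄ = 11.00, Q̄ = 91.0.
ε = (ΔQ/ΔP)(P̄/Q̄) = (-18/2)(11.00/91.0).

-1.088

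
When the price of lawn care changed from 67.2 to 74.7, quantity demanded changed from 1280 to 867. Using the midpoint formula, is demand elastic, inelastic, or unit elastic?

elastic

Arc ε ≈ -3.639.
|ε| = 3.64 > 1.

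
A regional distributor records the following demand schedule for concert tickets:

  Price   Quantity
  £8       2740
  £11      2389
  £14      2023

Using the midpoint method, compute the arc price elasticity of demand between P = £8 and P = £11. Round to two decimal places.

-0.43

At P = 8, Q = 2740; at P = 11, Q = 2389.
ΔQ = -351, ΔP = 3. Midpoints: P̄ = 9.50, Q̄ = 2564.5.
ε = (ΔQ/ΔP)(P̄/Q̄) = (-351/3)(9.50/2564.5).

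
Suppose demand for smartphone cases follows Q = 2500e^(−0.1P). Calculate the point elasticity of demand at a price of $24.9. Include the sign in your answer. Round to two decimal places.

-2.49

At P = 24.9, Q = 207.275.
dQ/dP = −0.1·2500e^(−0.1P) = −0.1Q = -20.727.
ε = (dQ/dP)(P/Q) = (-20.727)(24.9/207.275).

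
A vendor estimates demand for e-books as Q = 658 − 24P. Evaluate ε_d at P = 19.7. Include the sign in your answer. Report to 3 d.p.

-2.553

At P = 19.7, Q = 185.200.
dQ/dP = −24.
ε = (dQ/dP)(P/Q) = (-24)(19.7/185.200).
|ε| > 1, so demand is elastic at this price.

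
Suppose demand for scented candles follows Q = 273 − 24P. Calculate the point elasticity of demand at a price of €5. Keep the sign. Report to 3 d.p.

At P = 5, Q = 153.
dQ/dP = −24.
ε = (dQ/dP)(P/Q) = (-24)(5/153).

-0.784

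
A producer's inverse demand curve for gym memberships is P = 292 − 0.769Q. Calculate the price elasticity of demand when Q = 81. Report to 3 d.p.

-3.688

At Q = 81, P = 292 − 0.769(81) = 229.71.
dP/dQ = −0.769, so dQ/dP = 1/(−0.769) = -1.300.
ε = (dQ/dP)(P/Q) = (-1.300)(229.71/81).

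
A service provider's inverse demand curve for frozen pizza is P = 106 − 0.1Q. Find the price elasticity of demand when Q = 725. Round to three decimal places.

-0.462

At Q = 725, P = 106 − 0.1(725) = 33.50.
dP/dQ = −0.1, so dQ/dP = 1/(−0.1) = -10.000.
ε = (dQ/dP)(P/Q) = (-10.000)(33.50/725).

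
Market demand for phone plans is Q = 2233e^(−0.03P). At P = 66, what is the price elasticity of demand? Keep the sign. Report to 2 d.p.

At P = 66, Q = 308.309.
dQ/dP = −0.03·2233e^(−0.03P) = −0.03Q = -9.249.
ε = (dQ/dP)(P/Q) = (-9.249)(66/308.309).

-1.98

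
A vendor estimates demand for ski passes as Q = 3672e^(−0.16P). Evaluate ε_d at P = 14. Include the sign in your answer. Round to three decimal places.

At P = 14, Q = 390.916.
dQ/dP = −0.16·3672e^(−0.16P) = −0.16Q = -62.547.
ε = (dQ/dP)(P/Q) = (-62.547)(14/390.916).
|ε| > 1, so demand is elastic at this price.

-2.240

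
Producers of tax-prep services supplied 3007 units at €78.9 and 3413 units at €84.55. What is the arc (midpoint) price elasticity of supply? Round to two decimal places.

ΔQ = 3413 − 3007 = 406; ΔP = 84.55 − 78.9 = 5.65.
Midpoints: P̄ = 81.72, Q̄ = 3210.0.
ε_s = (ΔQ/ΔP)(P̄/Q̄) = (406/5.65)(81.72/3210.0).

1.83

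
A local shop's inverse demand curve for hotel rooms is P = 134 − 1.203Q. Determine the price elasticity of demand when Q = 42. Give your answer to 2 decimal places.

-1.65

At Q = 42, P = 134 − 1.203(42) = 83.47.
dP/dQ = −1.203, so dQ/dP = 1/(−1.203) = -0.831.
ε = (dQ/dP)(P/Q) = (-0.831)(83.47/42).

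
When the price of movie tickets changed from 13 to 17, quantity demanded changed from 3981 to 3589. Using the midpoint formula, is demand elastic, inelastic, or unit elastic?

Arc ε ≈ -0.388.
|ε| = 0.39 < 1.

inelastic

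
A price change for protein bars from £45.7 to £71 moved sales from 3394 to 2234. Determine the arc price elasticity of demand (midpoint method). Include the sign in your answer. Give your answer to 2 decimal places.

-0.95

ΔQ = 2234 − 3394 = -1160; ΔP = 71 − 45.7 = 25.3.
Midpoints: P̄ = 58.35, Q̄ = 2814.0.
ε = (ΔQ/ΔP)(P̄/Q̄) = (-1160/25.3)(58.35/2814.0).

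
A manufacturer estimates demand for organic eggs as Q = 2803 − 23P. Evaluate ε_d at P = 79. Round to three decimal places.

At P = 79, Q = 986.
dQ/dP = −23.
ε = (dQ/dP)(P/Q) = (-23)(79/986).

-1.843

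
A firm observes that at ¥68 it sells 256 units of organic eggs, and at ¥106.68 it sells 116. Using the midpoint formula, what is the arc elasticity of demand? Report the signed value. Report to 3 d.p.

-1.700

ΔQ = 116 − 256 = -140; ΔP = 106.68 − 68 = 38.68.
Midpoints: P̄ = 87.34, Q̄ = 186.0.
ε = (ΔQ/ΔP)(P̄/Q̄) = (-140/38.68)(87.34/186.0).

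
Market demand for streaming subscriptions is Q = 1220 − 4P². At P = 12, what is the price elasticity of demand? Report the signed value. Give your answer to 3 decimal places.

At P = 12, Q = 644.
dQ/dP = −8P = -96.
ε = (dQ/dP)(P/Q) = (-96)(12/644).

-1.789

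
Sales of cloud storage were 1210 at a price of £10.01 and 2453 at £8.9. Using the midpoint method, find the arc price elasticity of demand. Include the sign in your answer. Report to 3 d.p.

-5.781

ΔQ = 2453 − 1210 = 1243; ΔP = 8.9 − 10.01 = -1.11.
Midpoints: P̄ = 9.46, Q̄ = 1831.5.
ε = (ΔQ/ΔP)(P̄/Q̄) = (1243/-1.11)(9.46/1831.5).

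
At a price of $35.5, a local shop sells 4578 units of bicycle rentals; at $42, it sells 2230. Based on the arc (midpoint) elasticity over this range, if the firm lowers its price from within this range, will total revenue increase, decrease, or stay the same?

increase

Arc ε = (-2348/6.5)(38.75/3404.0) ≈ -4.112.
|ε| = 4.11 > 1, so demand is elastic. A price cut therefore raises total revenue.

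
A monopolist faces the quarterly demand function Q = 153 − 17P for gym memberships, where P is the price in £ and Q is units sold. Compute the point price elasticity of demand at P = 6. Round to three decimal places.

At P = 6, Q = 51.
dQ/dP = −17.
ε = (dQ/dP)(P/Q) = (-17)(6/51).

-2.000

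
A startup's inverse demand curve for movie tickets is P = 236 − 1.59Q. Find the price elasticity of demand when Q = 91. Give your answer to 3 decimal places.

At Q = 91, P = 236 − 1.59(91) = 91.31.
dP/dQ = −1.59, so dQ/dP = 1/(−1.59) = -0.629.
ε = (dQ/dP)(P/Q) = (-0.629)(91.31/91).

-0.631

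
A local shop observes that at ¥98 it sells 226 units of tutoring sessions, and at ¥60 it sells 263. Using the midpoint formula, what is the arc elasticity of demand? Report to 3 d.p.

ΔQ = 263 − 226 = 37; ΔP = 60 − 98 = -38.
Midpoints: P̄ = 79.00, Q̄ = 244.5.
ε = (ΔQ/ΔP)(P̄/Q̄) = (37/-38)(79.00/244.5).

-0.315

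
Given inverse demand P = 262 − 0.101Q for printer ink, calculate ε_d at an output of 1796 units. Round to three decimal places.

-0.444

At Q = 1796, P = 262 − 0.101(1796) = 80.60.
dP/dQ = −0.101, so dQ/dP = 1/(−0.101) = -9.901.
ε = (dQ/dP)(P/Q) = (-9.901)(80.60/1796).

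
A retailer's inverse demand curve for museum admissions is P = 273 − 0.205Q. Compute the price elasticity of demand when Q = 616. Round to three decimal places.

At Q = 616, P = 273 − 0.205(616) = 146.72.
dP/dQ = −0.205, so dQ/dP = 1/(−0.205) = -4.878.
ε = (dQ/dP)(P/Q) = (-4.878)(146.72/616).

-1.162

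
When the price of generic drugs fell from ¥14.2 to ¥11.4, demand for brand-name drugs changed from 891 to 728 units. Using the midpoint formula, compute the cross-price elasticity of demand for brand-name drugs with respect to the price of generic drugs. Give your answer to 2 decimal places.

ΔQ_x = 728 − 891 = -163; ΔP_y = 11.4 − 14.2 = -2.8.
Midpoints: P̄_y = 12.80, Q̄_x = 809.5.
ε_xy = (ΔQ_x/ΔP_y)(P̄_y/Q̄_x) = (-163/-2.8)(12.80/809.5).
ε_xy > 0, so the goods are substitutes.

0.92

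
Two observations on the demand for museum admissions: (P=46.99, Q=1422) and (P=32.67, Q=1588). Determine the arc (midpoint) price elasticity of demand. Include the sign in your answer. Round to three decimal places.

ΔQ = 1588 − 1422 = 166; ΔP = 32.67 − 46.99 = -14.32.
Midpoints: P̄ = 39.83, Q̄ = 1505.0.
ε = (ΔQ/ΔP)(P̄/Q̄) = (166/-14.32)(39.83/1505.0).

-0.307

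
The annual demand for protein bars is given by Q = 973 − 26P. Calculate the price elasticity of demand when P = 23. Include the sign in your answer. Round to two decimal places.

At P = 23, Q = 375.
dQ/dP = −26.
ε = (dQ/dP)(P/Q) = (-26)(23/375).

-1.59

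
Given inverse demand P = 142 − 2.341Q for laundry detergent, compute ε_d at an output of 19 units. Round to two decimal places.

-2.19

At Q = 19, P = 142 − 2.341(19) = 97.52.
dP/dQ = −2.341, so dQ/dP = 1/(−2.341) = -0.427.
ε = (dQ/dP)(P/Q) = (-0.427)(97.52/19).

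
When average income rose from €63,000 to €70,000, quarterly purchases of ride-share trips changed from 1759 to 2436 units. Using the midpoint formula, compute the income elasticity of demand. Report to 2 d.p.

3.07

ΔQ = 677, ΔI = 7000. Midpoints: Ī = 66,500, Q̄ = 2097.5.
ε_I = (ΔQ/ΔI)(Ī/Q̄) = (677/7000)(66500/2097.5).
ε_I > 0, so the good is normal.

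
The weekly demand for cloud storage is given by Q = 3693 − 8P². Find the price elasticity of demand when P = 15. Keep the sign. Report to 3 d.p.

-1.902

At P = 15, Q = 1893.
dQ/dP = −16P = -240.
ε = (dQ/dP)(P/Q) = (-240)(15/1893).
|ε| > 1, so demand is elastic at this price.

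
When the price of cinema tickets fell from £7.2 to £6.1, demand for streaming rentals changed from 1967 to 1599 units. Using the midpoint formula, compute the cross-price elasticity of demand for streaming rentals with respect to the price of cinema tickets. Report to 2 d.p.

1.25

ΔQ_x = 1599 − 1967 = -368; ΔP_y = 6.1 − 7.2 = -1.1.
Midpoints: P̄_y = 6.65, Q̄_x = 1783.0.
ε_xy = (ΔQ_x/ΔP_y)(P̄_y/Q̄_x) = (-368/-1.1)(6.65/1783.0).
ε_xy > 0, so the goods are substitutes.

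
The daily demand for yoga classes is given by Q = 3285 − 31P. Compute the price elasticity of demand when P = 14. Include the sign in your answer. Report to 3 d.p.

-0.152

At P = 14, Q = 2851.
dQ/dP = −31.
ε = (dQ/dP)(P/Q) = (-31)(14/2851).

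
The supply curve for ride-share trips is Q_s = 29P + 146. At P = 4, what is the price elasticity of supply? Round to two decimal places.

At P = 4, Q_s = 262.
dQ_s/dP = 29.
ε_s = (dQ_s/dP)(P/Q_s) = (29)(4/262).

0.44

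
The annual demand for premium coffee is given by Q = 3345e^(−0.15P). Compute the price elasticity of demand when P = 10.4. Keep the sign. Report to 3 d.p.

-1.560

At P = 10.4, Q = 702.905.
dQ/dP = −0.15·3345e^(−0.15P) = −0.15Q = -105.436.
ε = (dQ/dP)(P/Q) = (-105.436)(10.4/702.905).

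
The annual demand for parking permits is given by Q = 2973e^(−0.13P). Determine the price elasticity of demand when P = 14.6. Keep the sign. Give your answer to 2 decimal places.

At P = 14.6, Q = 445.558.
dQ/dP = −0.13·2973e^(−0.13P) = −0.13Q = -57.923.
ε = (dQ/dP)(P/Q) = (-57.923)(14.6/445.558).

-1.90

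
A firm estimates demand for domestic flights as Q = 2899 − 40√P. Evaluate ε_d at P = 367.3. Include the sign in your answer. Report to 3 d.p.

-0.180

At P = 367.3, Q = 2132.397.
dQ/dP = −40/(2√P) = -1.044.
ε = (dQ/dP)(P/Q) = (-1.044)(367.3/2132.397).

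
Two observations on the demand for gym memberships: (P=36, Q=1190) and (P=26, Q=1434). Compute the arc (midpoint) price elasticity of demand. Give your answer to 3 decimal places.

-0.577

ΔQ = 1434 − 1190 = 244; ΔP = 26 − 36 = -10.
Midpoints: P̄ = 31.00, Q̄ = 1312.0.
ε = (ΔQ/ΔP)(P̄/Q̄) = (244/-10)(31.00/1312.0).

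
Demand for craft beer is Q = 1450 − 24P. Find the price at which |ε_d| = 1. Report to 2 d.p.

For linear demand Q = a − bP, ε = −bP/(a − bP). |ε| = 1 when bP = a − bP, i.e. P = a/(2b).
P = 1450/(2·24) = 1450/48 = 30.2083.

30.21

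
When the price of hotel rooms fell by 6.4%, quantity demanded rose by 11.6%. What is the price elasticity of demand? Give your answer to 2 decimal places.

-1.81

ε = %ΔQ / %ΔP = (11.6)/(-6.4) = -1.812.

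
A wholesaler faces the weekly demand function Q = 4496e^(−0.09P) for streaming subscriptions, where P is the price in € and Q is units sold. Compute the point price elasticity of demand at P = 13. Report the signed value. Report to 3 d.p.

-1.170

At P = 13, Q = 1395.410.
dQ/dP = −0.09·4496e^(−0.09P) = −0.09Q = -125.587.
ε = (dQ/dP)(P/Q) = (-125.587)(13/1395.410).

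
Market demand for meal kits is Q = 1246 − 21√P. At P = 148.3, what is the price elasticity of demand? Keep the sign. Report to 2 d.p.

-0.13

At P = 148.3, Q = 990.265.
dQ/dP = −21/(2√P) = -0.862.
ε = (dQ/dP)(P/Q) = (-0.862)(148.3/990.265).
|ε| < 1, so demand is inelastic at this price.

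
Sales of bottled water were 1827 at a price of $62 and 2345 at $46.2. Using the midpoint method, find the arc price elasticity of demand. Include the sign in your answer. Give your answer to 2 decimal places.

-0.85

ΔQ = 2345 − 1827 = 518; ΔP = 46.2 − 62 = -15.8.
Midpoints: P̄ = 54.10, Q̄ = 2086.0.
ε = (ΔQ/ΔP)(P̄/Q̄) = (518/-15.8)(54.10/2086.0).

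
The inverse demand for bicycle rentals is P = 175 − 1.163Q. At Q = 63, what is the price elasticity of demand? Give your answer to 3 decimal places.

-1.388

At Q = 63, P = 175 − 1.163(63) = 101.73.
dP/dQ = −1.163, so dQ/dP = 1/(−1.163) = -0.860.
ε = (dQ/dP)(P/Q) = (-0.860)(101.73/63).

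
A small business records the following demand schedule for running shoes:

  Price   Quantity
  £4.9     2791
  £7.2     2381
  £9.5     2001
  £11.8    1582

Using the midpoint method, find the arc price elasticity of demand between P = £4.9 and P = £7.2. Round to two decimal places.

At P = 4.9, Q = 2791; at P = 7.2, Q = 2381.
ΔQ = -410, ΔP = 2.3. Midpoints: P̄ = 6.05, Q̄ = 2586.0.
ε = (ΔQ/ΔP)(P̄/Q̄) = (-410/2.3)(6.05/2586.0).

-0.42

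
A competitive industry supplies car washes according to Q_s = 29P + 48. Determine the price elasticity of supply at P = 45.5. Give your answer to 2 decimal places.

0.96

At P = 45.5, Q_s = 1367.50.
dQ_s/dP = 29.
ε_s = (dQ_s/dP)(P/Q_s) = (29)(45.5/1367.50).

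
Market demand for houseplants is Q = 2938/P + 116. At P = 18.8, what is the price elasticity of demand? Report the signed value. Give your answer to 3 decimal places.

-0.574

At P = 18.8, Q = 272.277.
dQ/dP = −2938/P² = -8.313.
ε = (dQ/dP)(P/Q) = (-8.313)(18.8/272.277).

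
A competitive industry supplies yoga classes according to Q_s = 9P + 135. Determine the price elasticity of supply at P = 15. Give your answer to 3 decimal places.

At P = 15, Q_s = 270.
dQ_s/dP = 9.
ε_s = (dQ_s/dP)(P/Q_s) = (9)(15/270).

0.500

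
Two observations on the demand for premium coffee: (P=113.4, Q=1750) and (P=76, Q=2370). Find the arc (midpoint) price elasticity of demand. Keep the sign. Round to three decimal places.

-0.762

ΔQ = 2370 − 1750 = 620; ΔP = 76 − 113.4 = -37.4.
Midpoints: P̄ = 94.70, Q̄ = 2060.0.
ε = (ΔQ/ΔP)(P̄/Q̄) = (620/-37.4)(94.70/2060.0).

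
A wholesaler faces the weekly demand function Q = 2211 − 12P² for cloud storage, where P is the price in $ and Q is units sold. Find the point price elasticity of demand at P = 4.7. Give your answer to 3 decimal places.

-0.272

At P = 4.7, Q = 1945.920.
dQ/dP = −24P = -112.800.
ε = (dQ/dP)(P/Q) = (-112.800)(4.7/1945.920).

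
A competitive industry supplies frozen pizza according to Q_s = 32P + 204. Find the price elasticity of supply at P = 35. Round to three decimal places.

At P = 35, Q_s = 1324.
dQ_s/dP = 32.
ε_s = (dQ_s/dP)(P/Q_s) = (32)(35/1324).

0.846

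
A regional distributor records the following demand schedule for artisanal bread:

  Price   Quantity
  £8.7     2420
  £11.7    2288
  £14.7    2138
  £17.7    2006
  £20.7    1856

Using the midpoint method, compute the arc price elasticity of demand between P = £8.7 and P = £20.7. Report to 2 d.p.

-0.32

At P = 8.7, Q = 2420; at P = 20.7, Q = 1856.
ΔQ = -564, ΔP = 12.0. Midpoints: P̄ = 14.70, Q̄ = 2138.0.
ε = (ΔQ/ΔP)(P̄/Q̄) = (-564/12.0)(14.70/2138.0).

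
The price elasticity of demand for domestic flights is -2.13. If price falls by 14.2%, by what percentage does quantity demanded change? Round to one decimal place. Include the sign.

30.2%

%ΔQ ≈ ε × %ΔP = (-2.13)(-14.2%) = 30.25%.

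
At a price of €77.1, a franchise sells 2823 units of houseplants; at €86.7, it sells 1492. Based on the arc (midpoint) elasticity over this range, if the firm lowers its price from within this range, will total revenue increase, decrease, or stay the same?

increase

Arc ε = (-1331/9.6)(81.90/2157.5) ≈ -5.263.
|ε| = 5.26 > 1, so demand is elastic. A price cut therefore raises total revenue.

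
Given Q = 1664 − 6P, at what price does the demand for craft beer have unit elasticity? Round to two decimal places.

138.67

For linear demand Q = a − bP, ε = −bP/(a − bP). |ε| = 1 when bP = a − bP, i.e. P = a/(2b).
P = 1664/(2·6) = 1664/12 = 138.6667.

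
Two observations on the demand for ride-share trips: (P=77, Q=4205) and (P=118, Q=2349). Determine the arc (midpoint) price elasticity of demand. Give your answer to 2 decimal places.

-1.35

ΔQ = 2349 − 4205 = -1856; ΔP = 118 − 77 = 41.
Midpoints: P̄ = 97.50, Q̄ = 3277.0.
ε = (ΔQ/ΔP)(P̄/Q̄) = (-1856/41)(97.50/3277.0).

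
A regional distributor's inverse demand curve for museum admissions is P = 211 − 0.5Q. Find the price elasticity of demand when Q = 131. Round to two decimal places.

-2.22

At Q = 131, P = 211 − 0.5(131) = 145.50.
dP/dQ = −0.5, so dQ/dP = 1/(−0.5) = -2.000.
ε = (dQ/dP)(P/Q) = (-2.000)(145.50/131).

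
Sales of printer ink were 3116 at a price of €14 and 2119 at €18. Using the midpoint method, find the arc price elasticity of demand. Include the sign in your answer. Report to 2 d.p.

-1.52

ΔQ = 2119 − 3116 = -997; ΔP = 18 − 14 = 4.
Midpoints: P̄ = 16.00, Q̄ = 2617.5.
ε = (ΔQ/ΔP)(P̄/Q̄) = (-997/4)(16.00/2617.5).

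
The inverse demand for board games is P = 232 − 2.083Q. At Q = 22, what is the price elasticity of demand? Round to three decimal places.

-4.063

At Q = 22, P = 232 − 2.083(22) = 186.17.
dP/dQ = −2.083, so dQ/dP = 1/(−2.083) = -0.480.
ε = (dQ/dP)(P/Q) = (-0.480)(186.17/22).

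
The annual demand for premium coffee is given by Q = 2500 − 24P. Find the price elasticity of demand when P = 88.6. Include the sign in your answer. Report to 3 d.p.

-5.692

At P = 88.6, Q = 373.600.
dQ/dP = −24.
ε = (dQ/dP)(P/Q) = (-24)(88.6/373.600).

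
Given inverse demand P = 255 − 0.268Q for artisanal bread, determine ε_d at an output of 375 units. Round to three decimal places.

At Q = 375, P = 255 − 0.268(375) = 154.50.
dP/dQ = −0.268, so dQ/dP = 1/(−0.268) = -3.731.
ε = (dQ/dP)(P/Q) = (-3.731)(154.50/375).

-1.537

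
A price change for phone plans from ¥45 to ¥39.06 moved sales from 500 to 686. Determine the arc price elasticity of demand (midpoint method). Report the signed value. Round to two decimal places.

ΔQ = 686 − 500 = 186; ΔP = 39.06 − 45 = -5.94.
Midpoints: P̄ = 42.03, Q̄ = 593.0.
ε = (ΔQ/ΔP)(P̄/Q̄) = (186/-5.94)(42.03/593.0).

-2.22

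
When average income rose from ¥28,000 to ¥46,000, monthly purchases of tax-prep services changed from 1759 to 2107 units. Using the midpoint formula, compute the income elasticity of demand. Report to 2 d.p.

0.37

ΔQ = 348, ΔI = 18000. Midpoints: Ī = 37,000, Q̄ = 1933.0.
ε_I = (ΔQ/ΔI)(Ī/Q̄) = (348/18000)(37000/1933.0).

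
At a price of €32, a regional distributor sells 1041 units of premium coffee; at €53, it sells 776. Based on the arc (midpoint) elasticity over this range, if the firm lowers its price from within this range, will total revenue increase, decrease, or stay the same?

Arc ε = (-265/21)(42.50/908.5) ≈ -0.590.
|ε| = 0.59 < 1, so demand is inelastic. A price cut therefore reduces total revenue.

decrease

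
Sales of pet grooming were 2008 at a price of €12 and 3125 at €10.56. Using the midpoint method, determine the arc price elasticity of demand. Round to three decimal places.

ΔQ = 3125 − 2008 = 1117; ΔP = 10.56 − 12 = -1.44.
Midpoints: P̄ = 11.28, Q̄ = 2566.5.
ε = (ΔQ/ΔP)(P̄/Q̄) = (1117/-1.44)(11.28/2566.5).

-3.409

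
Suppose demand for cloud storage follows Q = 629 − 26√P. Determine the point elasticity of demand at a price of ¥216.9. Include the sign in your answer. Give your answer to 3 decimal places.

At P = 216.9, Q = 246.084.
dQ/dP = −26/(2√P) = -0.883.
ε = (dQ/dP)(P/Q) = (-0.883)(216.9/246.084).

-0.778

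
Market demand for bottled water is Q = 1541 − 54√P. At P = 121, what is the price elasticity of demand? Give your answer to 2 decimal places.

At P = 121, Q = 947.
dQ/dP = −54/(2√P) = -2.455.
ε = (dQ/dP)(P/Q) = (-2.455)(121/947).
|ε| < 1, so demand is inelastic at this price.

-0.31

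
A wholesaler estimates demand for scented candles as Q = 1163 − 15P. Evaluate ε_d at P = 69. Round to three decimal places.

At P = 69, Q = 128.
dQ/dP = −15.
ε = (dQ/dP)(P/Q) = (-15)(69/128).
|ε| > 1, so demand is elastic at this price.

-8.086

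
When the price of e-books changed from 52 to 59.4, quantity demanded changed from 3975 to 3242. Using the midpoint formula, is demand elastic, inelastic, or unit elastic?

elastic

Arc ε ≈ -1.529.
|ε| = 1.53 > 1.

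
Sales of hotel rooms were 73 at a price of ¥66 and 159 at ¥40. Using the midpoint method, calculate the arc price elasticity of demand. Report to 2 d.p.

ΔQ = 159 − 73 = 86; ΔP = 40 − 66 = -26.
Midpoints: P̄ = 53.00, Q̄ = 116.0.
ε = (ΔQ/ΔP)(P̄/Q̄) = (86/-26)(53.00/116.0).

-1.51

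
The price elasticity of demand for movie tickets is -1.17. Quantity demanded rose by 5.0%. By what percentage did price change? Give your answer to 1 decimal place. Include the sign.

-4.3%

%ΔP ≈ %ΔQ / ε = (5.0%)/(-1.17) = -4.27%.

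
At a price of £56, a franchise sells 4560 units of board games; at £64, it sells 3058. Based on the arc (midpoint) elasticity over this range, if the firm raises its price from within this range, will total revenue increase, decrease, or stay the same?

decrease

Arc ε = (-1502/8)(60.00/3809.0) ≈ -2.957.
|ε| = 2.96 > 1, so demand is elastic. A price rise therefore reduces total revenue.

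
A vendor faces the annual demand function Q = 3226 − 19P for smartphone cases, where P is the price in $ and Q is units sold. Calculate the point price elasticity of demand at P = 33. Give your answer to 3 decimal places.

-0.241

At P = 33, Q = 2599.
dQ/dP = −19.
ε = (dQ/dP)(P/Q) = (-19)(33/2599).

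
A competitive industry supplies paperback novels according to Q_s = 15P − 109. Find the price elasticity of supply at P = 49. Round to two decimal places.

1.17

At P = 49, Q_s = 626.
dQ_s/dP = 15.
ε_s = (dQ_s/dP)(P/Q_s) = (15)(49/626).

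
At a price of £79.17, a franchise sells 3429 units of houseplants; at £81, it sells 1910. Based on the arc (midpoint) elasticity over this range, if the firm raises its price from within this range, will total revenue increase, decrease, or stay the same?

Arc ε = (-1519/1.83)(80.09/2669.5) ≈ -24.902.
|ε| = 24.90 > 1, so demand is elastic. A price rise therefore reduces total revenue.

decrease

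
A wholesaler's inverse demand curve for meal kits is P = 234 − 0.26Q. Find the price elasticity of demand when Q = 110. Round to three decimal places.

-7.182

At Q = 110, P = 234 − 0.26(110) = 205.40.
dP/dQ = −0.26, so dQ/dP = 1/(−0.26) = -3.846.
ε = (dQ/dP)(P/Q) = (-3.846)(205.40/110).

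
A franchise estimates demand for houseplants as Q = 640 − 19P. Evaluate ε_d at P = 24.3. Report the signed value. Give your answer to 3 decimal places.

At P = 24.3, Q = 178.300.
dQ/dP = −19.
ε = (dQ/dP)(P/Q) = (-19)(24.3/178.300).
|ε| > 1, so demand is elastic at this price.

-2.589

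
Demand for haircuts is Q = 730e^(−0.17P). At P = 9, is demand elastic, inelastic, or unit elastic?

Q = 158.071, dQ/dP = -26.872.
ε = (dQ/dP)(P/Q) ≈ -1.530.
|ε| = 1.53 > 1.

elastic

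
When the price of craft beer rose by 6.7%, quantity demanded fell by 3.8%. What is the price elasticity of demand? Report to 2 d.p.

-0.57

ε = %ΔQ / %ΔP = (-3.8)/(6.7) = -0.567.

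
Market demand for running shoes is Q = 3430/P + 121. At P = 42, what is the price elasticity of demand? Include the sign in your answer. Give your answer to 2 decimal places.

At P = 42, Q = 202.667.
dQ/dP = −3430/P² = -1.944.
ε = (dQ/dP)(P/Q) = (-1.944)(42/202.667).

-0.40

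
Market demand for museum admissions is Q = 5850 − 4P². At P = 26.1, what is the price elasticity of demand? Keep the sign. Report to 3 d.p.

At P = 26.1, Q = 3125.160.
dQ/dP = −8P = -208.800.
ε = (dQ/dP)(P/Q) = (-208.800)(26.1/3125.160).

-1.744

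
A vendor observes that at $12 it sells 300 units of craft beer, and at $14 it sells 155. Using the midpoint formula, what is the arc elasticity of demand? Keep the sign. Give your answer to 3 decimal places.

ΔQ = 155 − 300 = -145; ΔP = 14 − 12 = 2.
Midpoints: P̄ = 13.00, Q̄ = 227.5.
ε = (ΔQ/ΔP)(P̄/Q̄) = (-145/2)(13.00/227.5).

-4.143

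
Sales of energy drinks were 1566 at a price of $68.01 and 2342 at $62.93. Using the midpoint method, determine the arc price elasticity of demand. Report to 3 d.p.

-5.118

ΔQ = 2342 − 1566 = 776; ΔP = 62.93 − 68.01 = -5.08.
Midpoints: P̄ = 65.47, Q̄ = 1954.0.
ε = (ΔQ/ΔP)(P̄/Q̄) = (776/-5.08)(65.47/1954.0).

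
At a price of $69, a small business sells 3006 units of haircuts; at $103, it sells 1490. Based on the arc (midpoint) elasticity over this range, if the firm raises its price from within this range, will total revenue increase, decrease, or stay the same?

decrease

Arc ε = (-1516/34)(86.00/2248.0) ≈ -1.706.
|ε| = 1.71 > 1, so demand is elastic. A price rise therefore reduces total revenue.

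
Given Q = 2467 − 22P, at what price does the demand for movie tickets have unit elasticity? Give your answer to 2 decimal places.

56.07

For linear demand Q = a − bP, ε = −bP/(a − bP). |ε| = 1 when bP = a − bP, i.e. P = a/(2b).
P = 2467/(2·22) = 2467/44 = 56.0682.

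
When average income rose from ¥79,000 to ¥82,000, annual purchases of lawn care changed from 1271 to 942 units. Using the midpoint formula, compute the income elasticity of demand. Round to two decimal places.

ΔQ = -329, ΔI = 3000. Midpoints: Ī = 80,500, Q̄ = 1106.5.
ε_I = (ΔQ/ΔI)(Ī/Q̄) = (-329/3000)(80500/1106.5).
ε_I < 0, so the good is inferior.

-7.98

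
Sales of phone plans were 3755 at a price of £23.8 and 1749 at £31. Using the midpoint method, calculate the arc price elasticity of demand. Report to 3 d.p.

-2.774

ΔQ = 1749 − 3755 = -2006; ΔP = 31 − 23.8 = 7.2.
Midpoints: P̄ = 27.40, Q̄ = 2752.0.
ε = (ΔQ/ΔP)(P̄/Q̄) = (-2006/7.2)(27.40/2752.0).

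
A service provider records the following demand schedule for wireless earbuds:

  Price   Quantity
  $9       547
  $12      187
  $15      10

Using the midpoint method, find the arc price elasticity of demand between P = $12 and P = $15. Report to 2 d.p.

At P = 12, Q = 187; at P = 15, Q = 10.
ΔQ = -177, ΔP = 3. Midpoints: P̄ = 13.50, Q̄ = 98.5.
ε = (ΔQ/ΔP)(P̄/Q̄) = (-177/3)(13.50/98.5).

-8.09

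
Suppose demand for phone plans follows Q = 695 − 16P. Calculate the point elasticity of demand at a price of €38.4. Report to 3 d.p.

At P = 38.4, Q = 80.600.
dQ/dP = −16.
ε = (dQ/dP)(P/Q) = (-16)(38.4/80.600).

-7.623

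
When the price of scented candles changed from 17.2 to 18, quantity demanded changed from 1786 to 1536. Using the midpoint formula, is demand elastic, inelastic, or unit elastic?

Arc ε ≈ -3.311.
|ε| = 3.31 > 1.

elastic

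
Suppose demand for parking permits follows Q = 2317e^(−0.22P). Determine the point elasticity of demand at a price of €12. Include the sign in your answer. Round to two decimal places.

-2.64

At P = 12, Q = 165.344.
dQ/dP = −0.22·2317e^(−0.22P) = −0.22Q = -36.376.
ε = (dQ/dP)(P/Q) = (-36.376)(12/165.344).
|ε| > 1, so demand is elastic at this price.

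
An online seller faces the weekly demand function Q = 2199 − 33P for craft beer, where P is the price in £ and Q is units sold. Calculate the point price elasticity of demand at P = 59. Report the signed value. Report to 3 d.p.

-7.726

At P = 59, Q = 252.
dQ/dP = −33.
ε = (dQ/dP)(P/Q) = (-33)(59/252).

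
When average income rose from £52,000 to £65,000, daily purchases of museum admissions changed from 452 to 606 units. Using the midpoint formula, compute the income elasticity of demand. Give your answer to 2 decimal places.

1.31

ΔQ = 154, ΔI = 13000. Midpoints: Ī = 58,500, Q̄ = 529.0.
ε_I = (ΔQ/ΔI)(Ī/Q̄) = (154/13000)(58500/529.0).
ε_I > 0, so the good is normal.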